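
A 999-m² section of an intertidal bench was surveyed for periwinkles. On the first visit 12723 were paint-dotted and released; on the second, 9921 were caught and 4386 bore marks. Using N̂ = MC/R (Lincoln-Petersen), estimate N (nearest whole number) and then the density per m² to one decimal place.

N̂ = 12723·9921/4386 = 126224883/4386 ≈ 28779.0 → 28779
Density = N̂ / area = 28779 / 999 ≈ 28.81 → 28.8 per m²

density ≈ 28.8 periwinkles per m²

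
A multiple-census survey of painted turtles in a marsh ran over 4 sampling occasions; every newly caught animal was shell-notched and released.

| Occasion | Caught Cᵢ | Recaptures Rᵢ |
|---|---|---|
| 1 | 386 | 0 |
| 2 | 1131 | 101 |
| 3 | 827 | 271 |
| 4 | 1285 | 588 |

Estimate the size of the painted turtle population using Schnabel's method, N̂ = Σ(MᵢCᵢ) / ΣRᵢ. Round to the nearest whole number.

N ≈ 4314

Marked at large before each occasion: Mᵢ = Σⱼ<ᵢ (Cⱼ − Rⱼ) → M1=0, M2=386, M3=1416, M4=1972
Σ MᵢCᵢ = 0·386 + 386·1131 + 1416·827 + 1972·1285 = 0 + 436566 + 1171032 + 2534020 = 4141618
Σ Rᵢ = 0 + 101 + 271 + 588 = 960
N̂ = 4141618 / 960 ≈ 4314.2 → 4314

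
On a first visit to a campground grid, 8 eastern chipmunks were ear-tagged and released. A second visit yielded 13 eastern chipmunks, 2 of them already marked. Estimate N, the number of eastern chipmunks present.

N = (8 × 13) / 2 = 104 / 2 = 52

N = 52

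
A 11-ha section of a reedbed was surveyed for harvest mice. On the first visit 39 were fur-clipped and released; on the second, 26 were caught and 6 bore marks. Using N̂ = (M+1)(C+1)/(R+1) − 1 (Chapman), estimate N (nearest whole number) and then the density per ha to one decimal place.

density ≈ 13.9 harvest mice per ha

N̂ = 40·27/7 − 1 = 1080/7 − 1 ≈ 153.3 → 153
Density = N̂ / area = 153 / 11 ≈ 13.91 → 13.9 per ha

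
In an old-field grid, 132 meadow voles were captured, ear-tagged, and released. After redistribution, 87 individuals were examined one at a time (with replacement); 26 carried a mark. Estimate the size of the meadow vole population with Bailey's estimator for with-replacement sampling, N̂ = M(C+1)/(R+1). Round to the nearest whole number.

N̂ = 132·(87+1)/(26+1) = 132·88/27 = 11616/27 ≈ 430.2 → 430

N ≈ 430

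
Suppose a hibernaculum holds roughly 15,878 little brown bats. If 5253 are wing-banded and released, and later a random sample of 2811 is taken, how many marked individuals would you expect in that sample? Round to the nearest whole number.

The marked fraction of the population is 5253/15878, so in a sample of 2811 expect C·(M/N) marked.
E[R] = 5253 × 2811 / 15878 = 14766183 / 15878 ≈ 930.0 → 930

expected recaptures ≈ 930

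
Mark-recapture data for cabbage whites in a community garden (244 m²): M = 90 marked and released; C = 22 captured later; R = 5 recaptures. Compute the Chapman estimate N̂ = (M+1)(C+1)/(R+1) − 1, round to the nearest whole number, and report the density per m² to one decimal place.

density ≈ 1.4 cabbage whites per m²

N̂ = 91·23/6 − 1 = 2093/6 − 1 ≈ 347.8 → 348
Density = N̂ / area = 348 / 244 ≈ 1.43 → 1.4 per m²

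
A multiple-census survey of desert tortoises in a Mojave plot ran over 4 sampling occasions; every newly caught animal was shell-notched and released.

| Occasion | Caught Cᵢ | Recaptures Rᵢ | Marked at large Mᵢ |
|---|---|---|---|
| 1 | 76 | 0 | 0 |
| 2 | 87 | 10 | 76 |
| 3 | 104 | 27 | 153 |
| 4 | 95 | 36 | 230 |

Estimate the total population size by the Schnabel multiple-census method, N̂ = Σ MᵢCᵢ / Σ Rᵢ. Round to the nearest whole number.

N ≈ 608

Σ MᵢCᵢ = 0·76 + 76·87 + 153·104 + 230·95 = 0 + 6612 + 15912 + 21850 = 44374
Σ Rᵢ = 0 + 10 + 27 + 36 = 73
N̂ = 44374 / 73 ≈ 607.9 → 608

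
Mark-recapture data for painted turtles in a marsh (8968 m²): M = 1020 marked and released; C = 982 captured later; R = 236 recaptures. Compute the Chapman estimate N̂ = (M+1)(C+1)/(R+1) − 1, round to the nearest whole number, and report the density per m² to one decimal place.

density ≈ 0.5 painted turtles per m²

N̂ = 1021·983/237 − 1 = 1003643/237 − 1 ≈ 4233.8 → 4234
Density = N̂ / area = 4234 / 8968 ≈ 0.47 → 0.5 per m²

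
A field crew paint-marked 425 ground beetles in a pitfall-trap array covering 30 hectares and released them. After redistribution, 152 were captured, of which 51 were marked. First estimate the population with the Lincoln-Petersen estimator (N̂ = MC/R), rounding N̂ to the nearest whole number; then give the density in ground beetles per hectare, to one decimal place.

density ≈ 42.2 ground beetles per hectare

N̂ = 425·152/51 = 64600/51 ≈ 1266.7 → 1267
Density = N̂ / area = 1267 / 30 ≈ 42.23 → 42.2 per hectare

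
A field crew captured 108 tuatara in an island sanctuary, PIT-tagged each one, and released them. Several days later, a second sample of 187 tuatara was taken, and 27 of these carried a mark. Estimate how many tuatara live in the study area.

N = (108 × 187) / 27 = 20196 / 27 = 748

N = 748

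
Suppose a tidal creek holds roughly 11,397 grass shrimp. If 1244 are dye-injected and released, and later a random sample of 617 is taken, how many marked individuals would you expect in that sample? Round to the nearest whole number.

expected recaptures ≈ 67

The marked fraction of the population is 1244/11397, so in a sample of 617 expect C·(M/N) marked.
E[R] = 1244 × 617 / 11397 = 767548 / 11397 ≈ 67.3 → 67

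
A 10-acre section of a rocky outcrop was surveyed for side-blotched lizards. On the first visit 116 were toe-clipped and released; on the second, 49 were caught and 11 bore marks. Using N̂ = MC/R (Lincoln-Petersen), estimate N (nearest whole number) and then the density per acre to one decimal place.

N̂ = 116·49/11 = 5684/11 ≈ 516.7 → 517
Density = N̂ / area = 517 / 10 ≈ 51.70 → 51.7 per acre

density ≈ 51.7 side-blotched lizards per acre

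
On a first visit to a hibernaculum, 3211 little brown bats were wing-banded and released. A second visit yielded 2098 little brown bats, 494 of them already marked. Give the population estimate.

The marked fraction in the recapture sample should equal the marked fraction in the population: 494/2098 = 3211/N.
N = (3211 × 2098) / 494 = 6736678 / 494 = 13637

N = 13,637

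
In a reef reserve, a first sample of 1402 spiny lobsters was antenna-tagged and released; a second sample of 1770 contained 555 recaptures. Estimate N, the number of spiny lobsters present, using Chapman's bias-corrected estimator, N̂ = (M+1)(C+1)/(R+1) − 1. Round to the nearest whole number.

N̂ = (1402+1)(1770+1)/(555+1) − 1 = 1403·1771/556 − 1
= 2484713/556 − 1 ≈ 4468.9 − 1 ≈ 4467.9 → 4468

N ≈ 4468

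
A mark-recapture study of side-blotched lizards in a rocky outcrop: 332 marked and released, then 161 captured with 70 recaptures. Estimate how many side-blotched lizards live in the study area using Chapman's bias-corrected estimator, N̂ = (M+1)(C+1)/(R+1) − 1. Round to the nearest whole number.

N̂ = (332+1)(161+1)/(70+1) − 1 = 333·162/71 − 1
= 53946/71 − 1 ≈ 759.8 − 1 ≈ 758.8 → 759

N ≈ 759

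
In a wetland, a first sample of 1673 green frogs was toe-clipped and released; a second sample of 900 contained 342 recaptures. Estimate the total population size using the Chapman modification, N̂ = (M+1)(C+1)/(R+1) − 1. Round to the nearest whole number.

N̂ = (1673+1)(900+1)/(342+1) − 1 = 1674·901/343 − 1
= 1508274/343 − 1 ≈ 4397.3 − 1 ≈ 4396.3 → 4396

N ≈ 4396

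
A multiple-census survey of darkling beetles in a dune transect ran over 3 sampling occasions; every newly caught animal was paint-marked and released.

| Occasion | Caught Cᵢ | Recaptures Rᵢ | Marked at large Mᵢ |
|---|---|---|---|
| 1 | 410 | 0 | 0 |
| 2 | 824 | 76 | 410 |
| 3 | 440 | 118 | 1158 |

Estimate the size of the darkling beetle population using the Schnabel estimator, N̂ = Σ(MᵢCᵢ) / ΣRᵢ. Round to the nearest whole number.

Σ MᵢCᵢ = 0·410 + 410·824 + 1158·440 = 0 + 337840 + 509520 = 847360
Σ Rᵢ = 0 + 76 + 118 = 194
N̂ = 847360 / 194 ≈ 4367.8 → 4368

N ≈ 4368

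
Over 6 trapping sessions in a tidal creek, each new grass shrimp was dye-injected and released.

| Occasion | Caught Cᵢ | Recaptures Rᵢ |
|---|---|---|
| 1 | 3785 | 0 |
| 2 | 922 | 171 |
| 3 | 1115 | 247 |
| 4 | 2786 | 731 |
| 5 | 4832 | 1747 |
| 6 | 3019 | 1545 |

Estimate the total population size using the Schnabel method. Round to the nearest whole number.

N ≈ 20,598

Marked at large before each occasion: Mᵢ = Σⱼ<ᵢ (Cⱼ − Rⱼ) → M1=0, M2=3785, M3=4536, M4=5404, M5=7459, M6=10544
Σ MᵢCᵢ = 0·3785 + 3785·922 + 4536·1115 + 5404·2786 + 7459·4832 + 10544·3019 = 0 + 3489770 + 5057640 + 15055544 + 36041888 + 31832336 = 91477178
Σ Rᵢ = 0 + 171 + 247 + 731 + 1747 + 1545 = 4441
N̂ = 91477178 / 4441 ≈ 20598.3 → 20598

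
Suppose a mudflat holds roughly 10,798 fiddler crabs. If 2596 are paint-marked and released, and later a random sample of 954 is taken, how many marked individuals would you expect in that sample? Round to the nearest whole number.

expected recaptures ≈ 229

Expected recaptures E[R] = M·C / N.
E[R] = 2596 × 954 / 10798 = 2476584 / 10798 ≈ 229.4 → 229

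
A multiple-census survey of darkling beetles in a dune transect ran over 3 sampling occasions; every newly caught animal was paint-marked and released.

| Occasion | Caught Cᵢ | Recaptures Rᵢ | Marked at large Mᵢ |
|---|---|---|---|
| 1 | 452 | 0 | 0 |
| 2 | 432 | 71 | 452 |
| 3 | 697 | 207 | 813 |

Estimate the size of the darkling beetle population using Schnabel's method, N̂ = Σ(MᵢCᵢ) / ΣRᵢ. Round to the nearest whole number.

Σ MᵢCᵢ = 0·452 + 452·432 + 813·697 = 0 + 195264 + 566661 = 761925
Σ Rᵢ = 0 + 71 + 207 = 278
N̂ = 761925 / 278 ≈ 2740.7 → 2741

N ≈ 2741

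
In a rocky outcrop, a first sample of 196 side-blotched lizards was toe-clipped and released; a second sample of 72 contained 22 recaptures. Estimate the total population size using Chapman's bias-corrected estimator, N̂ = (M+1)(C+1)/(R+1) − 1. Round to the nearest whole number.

N̂ = (196+1)(72+1)/(22+1) − 1 = 197·73/23 − 1
= 14381/23 − 1 ≈ 625.3 − 1 ≈ 624.3 → 624

N ≈ 624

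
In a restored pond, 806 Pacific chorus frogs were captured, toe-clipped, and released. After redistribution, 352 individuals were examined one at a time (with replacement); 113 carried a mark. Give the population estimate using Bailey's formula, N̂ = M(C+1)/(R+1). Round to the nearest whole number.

N̂ = 806·(352+1)/(113+1) = 806·353/114 = 284518/114 ≈ 2495.8 → 2496

N ≈ 2496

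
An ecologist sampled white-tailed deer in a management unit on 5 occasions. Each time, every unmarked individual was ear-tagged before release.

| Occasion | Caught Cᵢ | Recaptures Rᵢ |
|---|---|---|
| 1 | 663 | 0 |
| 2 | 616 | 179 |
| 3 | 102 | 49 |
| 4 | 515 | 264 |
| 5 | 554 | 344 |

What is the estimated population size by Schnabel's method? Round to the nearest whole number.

Marked at large before each occasion: Mᵢ = Σⱼ<ᵢ (Cⱼ − Rⱼ) → M1=0, M2=663, M3=1100, M4=1153, M5=1404
Σ MᵢCᵢ = 0·663 + 663·616 + 1100·102 + 1153·515 + 1404·554 = 0 + 408408 + 112200 + 593795 + 777816 = 1892219
Σ Rᵢ = 0 + 179 + 49 + 264 + 344 = 836
N̂ = 1892219 / 836 ≈ 2263.4 → 2263

N ≈ 2263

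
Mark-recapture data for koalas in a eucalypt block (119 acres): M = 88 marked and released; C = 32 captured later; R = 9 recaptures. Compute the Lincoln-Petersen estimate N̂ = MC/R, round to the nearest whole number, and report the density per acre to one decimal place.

N̂ = 88·32/9 = 2816/9 ≈ 312.9 → 313
Density = N̂ / area = 313 / 119 ≈ 2.63 → 2.6 per acre

density ≈ 2.6 koalas per acre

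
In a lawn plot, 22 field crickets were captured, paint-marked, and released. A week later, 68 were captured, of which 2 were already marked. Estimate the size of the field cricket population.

N = 748

If marked individuals mix randomly, R/C ≈ M/N, giving N ≈ M·C/R.
N = (22 × 68) / 2 = 1496 / 2 = 748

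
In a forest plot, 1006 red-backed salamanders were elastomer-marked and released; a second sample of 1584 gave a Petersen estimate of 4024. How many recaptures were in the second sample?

R = 396

From N = M·C/R: R = M·C / N = 1006·1584 / 4024 = 1593504 / 4024 = 396.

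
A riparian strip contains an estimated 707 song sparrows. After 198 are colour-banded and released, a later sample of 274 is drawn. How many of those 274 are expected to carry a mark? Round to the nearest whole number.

The marked fraction of the population is 198/707, so in a sample of 274 expect C·(M/N) marked.
E[R] = 198 × 274 / 707 = 54252 / 707 ≈ 76.7 → 77

expected recaptures ≈ 77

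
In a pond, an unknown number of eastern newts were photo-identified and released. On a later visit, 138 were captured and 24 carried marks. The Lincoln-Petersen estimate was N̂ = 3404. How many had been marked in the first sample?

From N = M·C/R: M = N·R / C = 3404·24 / 138 = 81696 / 138 = 592.

M = 592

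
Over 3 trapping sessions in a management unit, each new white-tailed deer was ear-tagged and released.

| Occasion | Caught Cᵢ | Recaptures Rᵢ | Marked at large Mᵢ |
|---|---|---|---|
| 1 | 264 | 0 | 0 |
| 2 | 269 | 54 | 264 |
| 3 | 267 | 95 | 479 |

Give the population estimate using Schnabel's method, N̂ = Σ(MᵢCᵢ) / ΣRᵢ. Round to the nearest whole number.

Σ MᵢCᵢ = 0·264 + 264·269 + 479·267 = 0 + 71016 + 127893 = 198909
Σ Rᵢ = 0 + 54 + 95 = 149
N̂ = 198909 / 149 ≈ 1335.0 → 1335

N ≈ 1335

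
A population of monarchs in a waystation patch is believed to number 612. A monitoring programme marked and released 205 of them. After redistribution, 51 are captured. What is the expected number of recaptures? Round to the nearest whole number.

expected recaptures ≈ 17

The marked fraction of the population is 205/612, so in a sample of 51 expect C·(M/N) marked.
E[R] = 205 × 51 / 612 = 10455 / 612 ≈ 17.1 → 17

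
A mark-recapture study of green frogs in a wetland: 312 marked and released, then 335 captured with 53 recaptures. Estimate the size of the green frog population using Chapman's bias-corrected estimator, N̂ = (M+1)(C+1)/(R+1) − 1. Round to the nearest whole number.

N ≈ 1947

N̂ = (312+1)(335+1)/(53+1) − 1 = 313·336/54 − 1
= 105168/54 − 1 ≈ 1947.6 − 1 ≈ 1946.6 → 1947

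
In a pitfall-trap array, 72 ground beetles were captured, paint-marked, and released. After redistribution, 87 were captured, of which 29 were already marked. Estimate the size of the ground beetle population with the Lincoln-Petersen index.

Lincoln-Petersen assumes M/N = R/C, so N = M·C / R.
N = (72 × 87) / 29 = 6264 / 29 = 216

N = 216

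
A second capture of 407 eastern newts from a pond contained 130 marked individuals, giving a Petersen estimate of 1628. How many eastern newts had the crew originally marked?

M = 520

From N = M·C/R: M = N·R / C = 1628·130 / 407 = 211640 / 407 = 520.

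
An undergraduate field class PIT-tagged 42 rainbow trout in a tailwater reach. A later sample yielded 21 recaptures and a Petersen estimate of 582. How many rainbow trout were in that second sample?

From N = M·C/R: C = N·R / M = 582·21 / 42 = 12222 / 42 = 291.

C = 291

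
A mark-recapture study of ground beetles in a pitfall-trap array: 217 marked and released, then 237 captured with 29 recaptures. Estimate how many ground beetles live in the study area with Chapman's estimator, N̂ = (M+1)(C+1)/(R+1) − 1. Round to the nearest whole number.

N ≈ 1728

N̂ = (217+1)(237+1)/(29+1) − 1 = 218·238/30 − 1
= 51884/30 − 1 ≈ 1729.47 − 1 ≈ 1728.47 → 1728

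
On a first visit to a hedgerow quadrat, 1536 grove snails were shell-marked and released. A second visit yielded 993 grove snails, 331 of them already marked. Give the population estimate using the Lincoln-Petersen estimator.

N = (1536 × 993) / 331 = 1525248 / 331 = 4608

N = 4608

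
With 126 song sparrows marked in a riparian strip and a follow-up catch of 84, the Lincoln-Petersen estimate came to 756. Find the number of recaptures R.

From N = M·C/R: R = M·C / N = 126·84 / 756 = 10584 / 756 = 14.

R = 14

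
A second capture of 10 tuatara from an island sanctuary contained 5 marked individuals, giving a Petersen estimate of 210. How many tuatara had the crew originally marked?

From N = M·C/R: M = N·R / C = 210·5 / 10 = 1050 / 10 = 105.

M = 105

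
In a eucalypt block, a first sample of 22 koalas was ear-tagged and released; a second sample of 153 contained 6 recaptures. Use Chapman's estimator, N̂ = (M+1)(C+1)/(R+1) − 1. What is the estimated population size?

N = 505

N̂ = (22+1)(153+1)/(6+1) − 1 = 23·154/7 − 1
= 3542/7 − 1 = 506 − 1 = 505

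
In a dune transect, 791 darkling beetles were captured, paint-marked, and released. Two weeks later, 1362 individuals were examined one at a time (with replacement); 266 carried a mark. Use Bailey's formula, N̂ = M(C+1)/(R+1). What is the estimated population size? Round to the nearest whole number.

N̂ = 791·(1362+1)/(266+1) = 791·1363/267 = 1078133/267 ≈ 4038.0 → 4038

N ≈ 4038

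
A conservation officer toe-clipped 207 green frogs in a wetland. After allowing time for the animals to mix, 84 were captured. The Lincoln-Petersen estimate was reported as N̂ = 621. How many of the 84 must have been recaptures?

R = 28

From N = M·C/R: R = M·C / N = 207·84 / 621 = 17388 / 621 = 28.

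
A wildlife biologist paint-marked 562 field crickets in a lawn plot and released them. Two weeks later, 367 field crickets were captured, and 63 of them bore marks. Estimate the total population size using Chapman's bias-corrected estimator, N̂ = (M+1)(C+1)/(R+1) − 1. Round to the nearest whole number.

N ≈ 3236

N̂ = (562+1)(367+1)/(63+1) − 1 = 563·368/64 − 1
= 207184/64 − 1 ≈ 3237.2 − 1 ≈ 3236.2 → 3236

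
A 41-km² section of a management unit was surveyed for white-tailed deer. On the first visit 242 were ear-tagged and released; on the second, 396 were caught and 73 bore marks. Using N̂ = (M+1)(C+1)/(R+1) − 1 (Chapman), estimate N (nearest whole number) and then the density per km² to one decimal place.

N̂ = 243·397/74 − 1 = 96471/74 − 1 ≈ 1302.7 → 1303
Density = N̂ / area = 1303 / 41 ≈ 31.78 → 31.8 per km²

density ≈ 31.8 white-tailed deer per km²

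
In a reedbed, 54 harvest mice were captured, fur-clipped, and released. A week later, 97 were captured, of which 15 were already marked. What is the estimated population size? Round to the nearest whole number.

N = (54 × 97) / 15 = 5238 / 15 ≈ 349.2 → 349

N ≈ 349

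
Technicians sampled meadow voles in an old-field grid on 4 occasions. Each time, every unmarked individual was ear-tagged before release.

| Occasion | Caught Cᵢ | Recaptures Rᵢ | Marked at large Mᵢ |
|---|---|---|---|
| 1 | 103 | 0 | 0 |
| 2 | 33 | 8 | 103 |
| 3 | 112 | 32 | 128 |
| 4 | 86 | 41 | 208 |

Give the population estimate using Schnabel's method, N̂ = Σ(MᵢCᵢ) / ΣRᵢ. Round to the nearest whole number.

Σ MᵢCᵢ = 0·103 + 103·33 + 128·112 + 208·86 = 0 + 3399 + 14336 + 17888 = 35623
Σ Rᵢ = 0 + 8 + 32 + 41 = 81
N̂ = 35623 / 81 ≈ 439.8 → 440

N ≈ 440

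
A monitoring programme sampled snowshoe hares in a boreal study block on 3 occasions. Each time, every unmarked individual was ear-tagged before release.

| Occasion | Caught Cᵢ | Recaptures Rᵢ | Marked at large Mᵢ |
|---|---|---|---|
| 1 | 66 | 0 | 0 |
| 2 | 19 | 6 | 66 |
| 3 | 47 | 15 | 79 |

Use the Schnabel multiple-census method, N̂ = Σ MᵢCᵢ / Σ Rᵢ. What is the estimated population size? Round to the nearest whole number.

Σ MᵢCᵢ = 0·66 + 66·19 + 79·47 = 0 + 1254 + 3713 = 4967
Σ Rᵢ = 0 + 6 + 15 = 21
N̂ = 4967 / 21 ≈ 236.5 → 237

N ≈ 237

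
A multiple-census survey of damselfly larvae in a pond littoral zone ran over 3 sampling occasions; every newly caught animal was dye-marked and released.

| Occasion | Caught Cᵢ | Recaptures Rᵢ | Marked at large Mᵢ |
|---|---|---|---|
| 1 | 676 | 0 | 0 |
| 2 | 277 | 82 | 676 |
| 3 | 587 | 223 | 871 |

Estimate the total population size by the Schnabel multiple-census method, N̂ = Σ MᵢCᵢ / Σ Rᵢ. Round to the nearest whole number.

Σ MᵢCᵢ = 0·676 + 676·277 + 871·587 = 0 + 187252 + 511277 = 698529
Σ Rᵢ = 0 + 82 + 223 = 305
N̂ = 698529 / 305 ≈ 2290.3 → 2290

N ≈ 2290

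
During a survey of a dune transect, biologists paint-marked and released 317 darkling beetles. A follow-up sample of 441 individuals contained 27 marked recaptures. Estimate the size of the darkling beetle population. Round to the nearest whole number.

N = (317 × 441) / 27 = 139797 / 27 ≈ 5177.7 → 5178

N ≈ 5178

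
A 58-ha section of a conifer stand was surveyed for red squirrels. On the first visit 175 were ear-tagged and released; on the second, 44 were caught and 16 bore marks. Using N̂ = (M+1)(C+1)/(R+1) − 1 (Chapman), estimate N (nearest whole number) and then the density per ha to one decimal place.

density ≈ 8.0 red squirrels per ha

N̂ = 176·45/17 − 1 = 7920/17 − 1 ≈ 464.9 → 465
Density = N̂ / area = 465 / 58 ≈ 8.02 → 8.0 per ha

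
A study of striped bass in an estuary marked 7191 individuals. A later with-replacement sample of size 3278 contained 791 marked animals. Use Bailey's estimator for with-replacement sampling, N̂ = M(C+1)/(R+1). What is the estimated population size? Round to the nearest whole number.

N̂ = 7191·(3278+1)/(791+1) = 7191·3279/792 = 23579289/792 ≈ 29771.8 → 29772

N ≈ 29,772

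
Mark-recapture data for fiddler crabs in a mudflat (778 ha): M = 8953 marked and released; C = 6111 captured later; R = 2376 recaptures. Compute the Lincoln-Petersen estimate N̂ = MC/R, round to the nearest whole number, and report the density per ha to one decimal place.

N̂ = 8953·6111/2376 = 54711783/2376 ≈ 23026.8 → 23027
Density = N̂ / area = 23027 / 778 ≈ 29.60 → 29.6 per ha

density ≈ 29.6 fiddler crabs per ha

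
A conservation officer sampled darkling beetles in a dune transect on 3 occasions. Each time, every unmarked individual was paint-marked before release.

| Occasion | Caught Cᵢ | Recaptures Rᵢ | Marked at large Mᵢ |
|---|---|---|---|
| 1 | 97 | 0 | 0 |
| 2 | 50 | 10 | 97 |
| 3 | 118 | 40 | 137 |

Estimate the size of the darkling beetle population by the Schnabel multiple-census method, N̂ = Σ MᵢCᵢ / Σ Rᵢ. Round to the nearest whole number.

Σ MᵢCᵢ = 0·97 + 97·50 + 137·118 = 0 + 4850 + 16166 = 21016
Σ Rᵢ = 0 + 10 + 40 = 50
N̂ = 21016 / 50 ≈ 420.3 → 420

N ≈ 420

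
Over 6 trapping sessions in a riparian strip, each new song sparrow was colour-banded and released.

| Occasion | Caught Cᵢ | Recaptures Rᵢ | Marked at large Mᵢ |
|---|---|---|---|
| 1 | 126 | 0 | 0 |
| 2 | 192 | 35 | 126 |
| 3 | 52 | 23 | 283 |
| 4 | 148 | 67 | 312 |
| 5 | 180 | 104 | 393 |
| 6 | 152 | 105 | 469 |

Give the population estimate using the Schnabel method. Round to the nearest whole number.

N ≈ 680

Σ MᵢCᵢ = 0·126 + 126·192 + 283·52 + 312·148 + 393·180 + 469·152 = 0 + 24192 + 14716 + 46176 + 70740 + 71288 = 227112
Σ Rᵢ = 0 + 35 + 23 + 67 + 104 + 105 = 334
N̂ = 227112 / 334 ≈ 680.0 → 680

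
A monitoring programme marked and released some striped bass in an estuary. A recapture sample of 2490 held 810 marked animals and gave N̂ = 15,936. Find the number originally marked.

From N = M·C/R: M = N·R / C = 15936·810 / 2490 = 12908160 / 2490 = 5184.

M = 5184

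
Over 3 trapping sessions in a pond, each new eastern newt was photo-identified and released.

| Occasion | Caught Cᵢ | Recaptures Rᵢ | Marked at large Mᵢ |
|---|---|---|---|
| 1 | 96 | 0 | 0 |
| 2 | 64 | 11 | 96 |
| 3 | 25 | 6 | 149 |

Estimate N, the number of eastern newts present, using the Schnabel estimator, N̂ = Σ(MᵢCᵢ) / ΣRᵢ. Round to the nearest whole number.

N ≈ 581

Σ MᵢCᵢ = 0·96 + 96·64 + 149·25 = 0 + 6144 + 3725 = 9869
Σ Rᵢ = 0 + 11 + 6 = 17
N̂ = 9869 / 17 ≈ 580.5 → 581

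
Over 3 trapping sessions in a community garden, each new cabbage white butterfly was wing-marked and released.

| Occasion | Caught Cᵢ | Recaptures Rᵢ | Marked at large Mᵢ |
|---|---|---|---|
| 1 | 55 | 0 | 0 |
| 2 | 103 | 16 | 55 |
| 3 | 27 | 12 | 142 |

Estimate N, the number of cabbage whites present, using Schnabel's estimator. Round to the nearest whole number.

Σ MᵢCᵢ = 0·55 + 55·103 + 142·27 = 0 + 5665 + 3834 = 9499
Σ Rᵢ = 0 + 16 + 12 = 28
N̂ = 9499 / 28 ≈ 339.2 → 339

N ≈ 339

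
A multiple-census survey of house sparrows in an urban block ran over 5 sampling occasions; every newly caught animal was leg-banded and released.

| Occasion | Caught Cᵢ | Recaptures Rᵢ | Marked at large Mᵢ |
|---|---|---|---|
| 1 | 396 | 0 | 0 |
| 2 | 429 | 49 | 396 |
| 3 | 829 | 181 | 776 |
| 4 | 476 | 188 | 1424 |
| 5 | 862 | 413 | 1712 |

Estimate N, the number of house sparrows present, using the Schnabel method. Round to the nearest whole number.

N ≈ 3570

Σ MᵢCᵢ = 0·396 + 396·429 + 776·829 + 1424·476 + 1712·862 = 0 + 169884 + 643304 + 677824 + 1475744 = 2966756
Σ Rᵢ = 0 + 49 + 181 + 188 + 413 = 831
N̂ = 2966756 / 831 ≈ 3570.1 → 3570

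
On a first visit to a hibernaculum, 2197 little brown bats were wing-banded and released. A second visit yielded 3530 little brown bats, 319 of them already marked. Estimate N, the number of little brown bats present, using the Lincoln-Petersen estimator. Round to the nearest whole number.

N = (2197 × 3530) / 319 = 7755410 / 319 ≈ 24311.6 → 24312

N ≈ 24,312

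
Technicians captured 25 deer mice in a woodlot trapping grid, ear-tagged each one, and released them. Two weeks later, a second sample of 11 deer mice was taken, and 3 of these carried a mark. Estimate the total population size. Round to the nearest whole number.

N ≈ 92

N = (25 × 11) / 3 = 275 / 3 ≈ 91.7 → 92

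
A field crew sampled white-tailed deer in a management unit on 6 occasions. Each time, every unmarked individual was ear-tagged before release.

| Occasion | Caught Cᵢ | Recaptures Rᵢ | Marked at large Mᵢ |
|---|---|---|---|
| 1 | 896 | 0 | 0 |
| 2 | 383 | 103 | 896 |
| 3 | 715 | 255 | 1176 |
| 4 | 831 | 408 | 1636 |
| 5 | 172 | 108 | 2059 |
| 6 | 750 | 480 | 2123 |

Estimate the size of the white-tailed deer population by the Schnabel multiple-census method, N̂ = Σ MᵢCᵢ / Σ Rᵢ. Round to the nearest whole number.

N ≈ 3316

Σ MᵢCᵢ = 0·896 + 896·383 + 1176·715 + 1636·831 + 2059·172 + 2123·750 = 0 + 343168 + 840840 + 1359516 + 354148 + 1592250 = 4489922
Σ Rᵢ = 0 + 103 + 255 + 408 + 108 + 480 = 1354
N̂ = 4489922 / 1354 ≈ 3316.0 → 3316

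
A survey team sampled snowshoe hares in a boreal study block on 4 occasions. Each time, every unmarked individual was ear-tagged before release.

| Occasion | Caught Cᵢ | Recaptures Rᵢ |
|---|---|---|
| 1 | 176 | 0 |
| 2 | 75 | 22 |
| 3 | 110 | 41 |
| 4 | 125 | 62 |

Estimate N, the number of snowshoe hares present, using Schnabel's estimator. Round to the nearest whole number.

N ≈ 605

Marked at large before each occasion: Mᵢ = Σⱼ<ᵢ (Cⱼ − Rⱼ) → M1=0, M2=176, M3=229, M4=298
Σ MᵢCᵢ = 0·176 + 176·75 + 229·110 + 298·125 = 0 + 13200 + 25190 + 37250 = 75640
Σ Rᵢ = 0 + 22 + 41 + 62 = 125
N̂ = 75640 / 125 ≈ 605.1 → 605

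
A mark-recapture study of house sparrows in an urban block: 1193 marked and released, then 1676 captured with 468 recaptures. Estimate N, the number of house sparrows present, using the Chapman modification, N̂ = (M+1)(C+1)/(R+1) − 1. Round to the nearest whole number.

N̂ = (1193+1)(1676+1)/(468+1) − 1 = 1194·1677/469 − 1
= 2002338/469 − 1 ≈ 4269.4 − 1 ≈ 4268.4 → 4268

N ≈ 4268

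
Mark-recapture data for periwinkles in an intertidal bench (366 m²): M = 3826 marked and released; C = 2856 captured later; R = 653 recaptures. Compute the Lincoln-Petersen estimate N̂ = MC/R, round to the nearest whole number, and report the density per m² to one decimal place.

density ≈ 45.7 periwinkles per m²

N̂ = 3826·2856/653 = 10927056/653 ≈ 16733.6 → 16734
Density = N̂ / area = 16734 / 366 ≈ 45.72 → 45.7 per m²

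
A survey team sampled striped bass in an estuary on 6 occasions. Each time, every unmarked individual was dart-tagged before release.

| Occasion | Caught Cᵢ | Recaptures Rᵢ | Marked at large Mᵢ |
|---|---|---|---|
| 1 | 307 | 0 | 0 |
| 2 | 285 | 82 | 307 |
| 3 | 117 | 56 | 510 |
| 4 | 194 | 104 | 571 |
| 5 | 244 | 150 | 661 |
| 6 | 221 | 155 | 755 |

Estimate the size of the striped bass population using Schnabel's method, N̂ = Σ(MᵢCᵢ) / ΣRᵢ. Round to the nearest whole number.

N ≈ 1071

Σ MᵢCᵢ = 0·307 + 307·285 + 510·117 + 571·194 + 661·244 + 755·221 = 0 + 87495 + 59670 + 110774 + 161284 + 166855 = 586078
Σ Rᵢ = 0 + 82 + 56 + 104 + 150 + 155 = 547
N̂ = 586078 / 547 ≈ 1071.4 → 1071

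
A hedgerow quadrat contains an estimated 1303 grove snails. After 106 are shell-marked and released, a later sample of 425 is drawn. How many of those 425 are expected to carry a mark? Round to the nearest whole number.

The marked fraction of the population is 106/1303, so in a sample of 425 expect C·(M/N) marked.
E[R] = 106 × 425 / 1303 = 45050 / 1303 ≈ 34.6 → 35

expected recaptures ≈ 35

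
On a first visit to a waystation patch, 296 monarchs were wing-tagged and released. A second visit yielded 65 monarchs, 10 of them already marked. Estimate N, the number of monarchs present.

Lincoln-Petersen assumes M/N = R/C, so N = M·C / R.
N = (296 × 65) / 10 = 19240 / 10 = 1924

N = 1924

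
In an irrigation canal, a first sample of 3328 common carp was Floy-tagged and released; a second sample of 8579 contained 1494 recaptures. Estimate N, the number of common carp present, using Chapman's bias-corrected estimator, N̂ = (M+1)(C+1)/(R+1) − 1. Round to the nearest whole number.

N̂ = (3328+1)(8579+1)/(1494+1) − 1 = 3329·8580/1495 − 1
= 28562820/1495 − 1 ≈ 19105.6 − 1 ≈ 19104.6 → 19105

N ≈ 19,105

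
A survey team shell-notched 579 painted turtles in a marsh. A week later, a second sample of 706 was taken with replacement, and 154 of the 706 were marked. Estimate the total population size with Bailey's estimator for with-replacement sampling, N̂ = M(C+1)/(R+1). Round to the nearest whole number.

N̂ = 579·(706+1)/(154+1) = 579·707/155 = 409353/155 ≈ 2641.0 → 2641

N ≈ 2641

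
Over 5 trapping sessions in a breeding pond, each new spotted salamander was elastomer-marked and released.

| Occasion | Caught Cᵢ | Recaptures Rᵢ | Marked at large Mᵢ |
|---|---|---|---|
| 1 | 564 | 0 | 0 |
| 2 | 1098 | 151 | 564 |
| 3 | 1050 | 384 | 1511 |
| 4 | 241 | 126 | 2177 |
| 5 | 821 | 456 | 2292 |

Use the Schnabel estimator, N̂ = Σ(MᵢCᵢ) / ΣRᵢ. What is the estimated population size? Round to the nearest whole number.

N ≈ 4129

Σ MᵢCᵢ = 0·564 + 564·1098 + 1511·1050 + 2177·241 + 2292·821 = 0 + 619272 + 1586550 + 524657 + 1881732 = 4612211
Σ Rᵢ = 0 + 151 + 384 + 126 + 456 = 1117
N̂ = 4612211 / 1117 ≈ 4129.1 → 4129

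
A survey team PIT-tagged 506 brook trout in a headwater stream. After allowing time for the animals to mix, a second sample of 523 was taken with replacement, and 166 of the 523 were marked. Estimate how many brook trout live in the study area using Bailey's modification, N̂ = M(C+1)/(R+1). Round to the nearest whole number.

N̂ = 506·(523+1)/(166+1) = 506·524/167 = 265144/167 ≈ 1587.7 → 1588

N ≈ 1588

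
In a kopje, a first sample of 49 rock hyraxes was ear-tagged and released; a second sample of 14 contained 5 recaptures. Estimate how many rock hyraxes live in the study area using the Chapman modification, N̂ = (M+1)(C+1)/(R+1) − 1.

N = 124

N̂ = (49+1)(14+1)/(5+1) − 1 = 50·15/6 − 1
= 750/6 − 1 = 125 − 1 = 124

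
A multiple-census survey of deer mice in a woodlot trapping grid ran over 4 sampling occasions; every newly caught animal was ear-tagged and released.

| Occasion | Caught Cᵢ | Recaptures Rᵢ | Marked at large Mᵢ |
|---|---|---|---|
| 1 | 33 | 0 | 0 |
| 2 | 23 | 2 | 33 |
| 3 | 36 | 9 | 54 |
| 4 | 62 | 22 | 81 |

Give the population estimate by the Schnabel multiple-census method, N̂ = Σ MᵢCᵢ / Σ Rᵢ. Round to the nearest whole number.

N ≈ 234

Σ MᵢCᵢ = 0·33 + 33·23 + 54·36 + 81·62 = 0 + 759 + 1944 + 5022 = 7725
Σ Rᵢ = 0 + 2 + 9 + 22 = 33
N̂ = 7725 / 33 ≈ 234.1 → 234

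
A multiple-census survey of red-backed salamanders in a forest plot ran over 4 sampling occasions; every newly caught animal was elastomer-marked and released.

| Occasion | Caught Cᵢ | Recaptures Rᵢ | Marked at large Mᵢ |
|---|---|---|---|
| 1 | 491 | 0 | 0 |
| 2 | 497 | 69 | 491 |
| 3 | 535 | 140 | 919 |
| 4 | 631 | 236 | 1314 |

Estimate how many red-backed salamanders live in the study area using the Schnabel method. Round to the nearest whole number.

N ≈ 3516

Σ MᵢCᵢ = 0·491 + 491·497 + 919·535 + 1314·631 = 0 + 244027 + 491665 + 829134 = 1564826
Σ Rᵢ = 0 + 69 + 140 + 236 = 445
N̂ = 1564826 / 445 ≈ 3516.46 → 3516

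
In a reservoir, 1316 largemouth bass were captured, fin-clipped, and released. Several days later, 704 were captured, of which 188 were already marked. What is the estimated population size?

N = 4928

N = (1316 × 704) / 188 = 926464 / 188 = 4928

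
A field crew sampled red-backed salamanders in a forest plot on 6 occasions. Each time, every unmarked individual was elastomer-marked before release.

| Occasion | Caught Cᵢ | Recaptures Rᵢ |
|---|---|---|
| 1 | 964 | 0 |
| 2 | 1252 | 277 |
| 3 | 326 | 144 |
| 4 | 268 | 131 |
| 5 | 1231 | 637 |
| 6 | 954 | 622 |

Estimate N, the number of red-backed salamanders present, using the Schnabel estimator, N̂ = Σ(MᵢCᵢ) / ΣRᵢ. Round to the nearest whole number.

Marked at large before each occasion: Mᵢ = Σⱼ<ᵢ (Cⱼ − Rⱼ) → M1=0, M2=964, M3=1939, M4=2121, M5=2258, M6=2852
Σ MᵢCᵢ = 0·964 + 964·1252 + 1939·326 + 2121·268 + 2258·1231 + 2852·954 = 0 + 1206928 + 632114 + 568428 + 2779598 + 2720808 = 7907876
Σ Rᵢ = 0 + 277 + 144 + 131 + 637 + 622 = 1811
N̂ = 7907876 / 1811 ≈ 4366.6 → 4367

N ≈ 4367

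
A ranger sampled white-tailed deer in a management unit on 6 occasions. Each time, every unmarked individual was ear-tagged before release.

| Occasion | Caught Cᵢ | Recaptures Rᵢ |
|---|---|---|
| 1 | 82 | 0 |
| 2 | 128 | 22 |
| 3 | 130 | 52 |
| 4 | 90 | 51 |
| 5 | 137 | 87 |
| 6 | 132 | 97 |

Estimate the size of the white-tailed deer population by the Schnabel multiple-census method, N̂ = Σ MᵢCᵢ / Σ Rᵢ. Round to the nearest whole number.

Marked at large before each occasion: Mᵢ = Σⱼ<ᵢ (Cⱼ − Rⱼ) → M1=0, M2=82, M3=188, M4=266, M5=305, M6=355
Σ MᵢCᵢ = 0·82 + 82·128 + 188·130 + 266·90 + 305·137 + 355·132 = 0 + 10496 + 24440 + 23940 + 41785 + 46860 = 147521
Σ Rᵢ = 0 + 22 + 52 + 51 + 87 + 97 = 309
N̂ = 147521 / 309 ≈ 477.4 → 477

N ≈ 477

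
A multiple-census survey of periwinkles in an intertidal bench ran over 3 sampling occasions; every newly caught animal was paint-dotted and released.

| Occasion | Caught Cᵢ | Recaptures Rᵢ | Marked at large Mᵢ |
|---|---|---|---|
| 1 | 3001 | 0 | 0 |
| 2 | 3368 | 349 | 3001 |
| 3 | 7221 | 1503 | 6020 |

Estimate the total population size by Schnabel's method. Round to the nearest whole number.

N ≈ 28,930

Σ MᵢCᵢ = 0·3001 + 3001·3368 + 6020·7221 = 0 + 10107368 + 43470420 = 53577788
Σ Rᵢ = 0 + 349 + 1503 = 1852
N̂ = 53577788 / 1852 ≈ 28929.7 → 28930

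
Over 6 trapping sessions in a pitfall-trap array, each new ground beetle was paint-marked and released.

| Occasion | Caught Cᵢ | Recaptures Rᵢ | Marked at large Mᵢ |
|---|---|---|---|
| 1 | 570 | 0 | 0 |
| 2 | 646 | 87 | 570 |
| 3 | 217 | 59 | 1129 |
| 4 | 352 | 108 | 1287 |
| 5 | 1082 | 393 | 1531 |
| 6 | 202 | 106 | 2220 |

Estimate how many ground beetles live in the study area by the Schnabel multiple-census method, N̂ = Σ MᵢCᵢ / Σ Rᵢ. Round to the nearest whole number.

N ≈ 4211

Σ MᵢCᵢ = 0·570 + 570·646 + 1129·217 + 1287·352 + 1531·1082 + 2220·202 = 0 + 368220 + 244993 + 453024 + 1656542 + 448440 = 3171219
Σ Rᵢ = 0 + 87 + 59 + 108 + 393 + 106 = 753
N̂ = 3171219 / 753 ≈ 4211.4 → 4211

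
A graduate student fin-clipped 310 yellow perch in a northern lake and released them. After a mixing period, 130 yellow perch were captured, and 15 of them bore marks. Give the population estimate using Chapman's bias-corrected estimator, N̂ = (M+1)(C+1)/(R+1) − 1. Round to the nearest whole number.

N̂ = (310+1)(130+1)/(15+1) − 1 = 311·131/16 − 1
= 40741/16 − 1 ≈ 2546.3 − 1 ≈ 2545.3 → 2545

N ≈ 2545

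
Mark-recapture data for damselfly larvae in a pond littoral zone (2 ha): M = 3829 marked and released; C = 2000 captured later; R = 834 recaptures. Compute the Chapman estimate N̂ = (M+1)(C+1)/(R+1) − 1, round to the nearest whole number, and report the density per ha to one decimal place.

density ≈ 4588.5 damselfly larvae per ha

N̂ = 3830·2001/835 − 1 = 7663830/835 − 1 ≈ 9177.2 → 9177
Density = N̂ / area = 9177 / 2 ≈ 4588.50 → 4588.5 per ha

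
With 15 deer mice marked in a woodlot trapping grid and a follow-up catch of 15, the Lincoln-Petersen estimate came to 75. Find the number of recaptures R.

From N = M·C/R: R = M·C / N = 15·15 / 75 = 225 / 75 = 3.

R = 3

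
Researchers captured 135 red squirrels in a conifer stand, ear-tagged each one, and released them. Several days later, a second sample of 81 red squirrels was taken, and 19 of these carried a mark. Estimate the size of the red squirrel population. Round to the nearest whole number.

N ≈ 576

Lincoln-Petersen assumes M/N = R/C, so N = M·C / R.
N = (135 × 81) / 19 = 10935 / 19 ≈ 575.5 → 576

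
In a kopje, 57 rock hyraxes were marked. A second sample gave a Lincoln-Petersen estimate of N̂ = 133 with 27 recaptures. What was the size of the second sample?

C = 63

From N = M·C/R: C = N·R / M = 133·27 / 57 = 3591 / 57 = 63.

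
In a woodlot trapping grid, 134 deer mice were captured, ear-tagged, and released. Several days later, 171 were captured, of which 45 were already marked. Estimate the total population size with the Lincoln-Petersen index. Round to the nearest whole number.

The marked fraction in the recapture sample should equal the marked fraction in the population: 45/171 = 134/N.
N = (134 × 171) / 45 = 22914 / 45 ≈ 509.2 → 509

N ≈ 509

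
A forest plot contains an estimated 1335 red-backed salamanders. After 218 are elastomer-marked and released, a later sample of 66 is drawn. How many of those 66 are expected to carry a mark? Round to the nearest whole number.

Expected recaptures E[R] = M·C / N.
E[R] = 218 × 66 / 1335 = 14388 / 1335 ≈ 10.8 → 11

expected recaptures ≈ 11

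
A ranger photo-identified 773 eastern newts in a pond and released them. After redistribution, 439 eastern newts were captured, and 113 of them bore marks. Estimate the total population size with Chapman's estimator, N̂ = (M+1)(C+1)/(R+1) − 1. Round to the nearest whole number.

N̂ = (773+1)(439+1)/(113+1) − 1 = 774·440/114 − 1
= 340560/114 − 1 ≈ 2987.4 − 1 ≈ 2986.4 → 2986

N ≈ 2986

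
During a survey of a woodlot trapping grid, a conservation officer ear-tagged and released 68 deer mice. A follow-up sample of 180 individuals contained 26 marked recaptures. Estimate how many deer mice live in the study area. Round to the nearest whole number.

N ≈ 471

N = (68 × 180) / 26 = 12240 / 26 ≈ 470.8 → 471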